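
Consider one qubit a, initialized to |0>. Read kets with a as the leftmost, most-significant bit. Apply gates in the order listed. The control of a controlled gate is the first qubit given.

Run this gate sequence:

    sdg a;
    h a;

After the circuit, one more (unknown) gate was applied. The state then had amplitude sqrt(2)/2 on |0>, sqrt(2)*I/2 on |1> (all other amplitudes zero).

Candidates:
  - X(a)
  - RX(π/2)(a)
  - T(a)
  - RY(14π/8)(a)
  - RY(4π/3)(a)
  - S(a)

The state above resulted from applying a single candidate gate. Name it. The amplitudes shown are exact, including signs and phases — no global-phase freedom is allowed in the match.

The applied gate was S(a).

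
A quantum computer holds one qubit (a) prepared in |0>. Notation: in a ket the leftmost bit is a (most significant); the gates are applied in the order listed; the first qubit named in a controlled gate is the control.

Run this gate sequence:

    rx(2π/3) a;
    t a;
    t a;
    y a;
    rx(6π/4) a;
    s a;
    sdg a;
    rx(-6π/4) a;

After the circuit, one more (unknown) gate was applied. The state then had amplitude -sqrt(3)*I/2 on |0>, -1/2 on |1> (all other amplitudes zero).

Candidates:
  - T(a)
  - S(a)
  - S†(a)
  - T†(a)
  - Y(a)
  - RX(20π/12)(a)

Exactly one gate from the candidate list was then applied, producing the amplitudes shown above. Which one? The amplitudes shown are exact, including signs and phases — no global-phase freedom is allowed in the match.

The unique candidate consistent with the amplitudes is S(a). Key observation: the block from step 5 through step 8 cancels to the identity and can be dropped.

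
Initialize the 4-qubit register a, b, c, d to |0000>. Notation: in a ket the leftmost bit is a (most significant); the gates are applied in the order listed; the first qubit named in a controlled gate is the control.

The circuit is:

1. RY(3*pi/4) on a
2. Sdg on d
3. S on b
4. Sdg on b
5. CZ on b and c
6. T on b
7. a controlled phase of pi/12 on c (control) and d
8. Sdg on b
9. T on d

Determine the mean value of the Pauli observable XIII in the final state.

The observable XIII averages to sqrt(2)/2.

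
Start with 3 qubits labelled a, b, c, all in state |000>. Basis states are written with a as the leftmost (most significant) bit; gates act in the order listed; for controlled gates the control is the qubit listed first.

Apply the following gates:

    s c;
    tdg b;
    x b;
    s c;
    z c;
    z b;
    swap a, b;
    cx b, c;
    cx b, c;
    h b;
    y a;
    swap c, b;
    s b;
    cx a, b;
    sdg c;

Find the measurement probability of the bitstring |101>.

A full measurement returns |101> with probability 0.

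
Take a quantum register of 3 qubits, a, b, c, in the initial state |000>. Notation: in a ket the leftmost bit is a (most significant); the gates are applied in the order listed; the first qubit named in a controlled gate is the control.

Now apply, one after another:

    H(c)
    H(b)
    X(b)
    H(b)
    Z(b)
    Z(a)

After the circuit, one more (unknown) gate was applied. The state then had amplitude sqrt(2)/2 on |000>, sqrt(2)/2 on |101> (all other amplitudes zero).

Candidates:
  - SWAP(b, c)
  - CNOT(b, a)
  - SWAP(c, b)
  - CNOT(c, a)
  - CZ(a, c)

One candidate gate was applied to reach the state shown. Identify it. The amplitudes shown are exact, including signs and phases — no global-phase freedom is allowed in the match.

It was CNOT(c, a) that produced the state shown.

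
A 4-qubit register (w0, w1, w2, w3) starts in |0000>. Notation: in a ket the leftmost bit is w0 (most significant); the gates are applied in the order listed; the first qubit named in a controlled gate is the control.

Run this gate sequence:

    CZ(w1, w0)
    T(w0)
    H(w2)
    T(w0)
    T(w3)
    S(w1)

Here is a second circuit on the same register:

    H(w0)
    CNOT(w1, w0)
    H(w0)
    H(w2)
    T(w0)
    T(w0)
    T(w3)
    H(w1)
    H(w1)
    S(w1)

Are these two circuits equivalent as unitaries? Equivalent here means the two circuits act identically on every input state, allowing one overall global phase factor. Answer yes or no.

Yes: on every input state the two circuits agree up to one overall phase factor.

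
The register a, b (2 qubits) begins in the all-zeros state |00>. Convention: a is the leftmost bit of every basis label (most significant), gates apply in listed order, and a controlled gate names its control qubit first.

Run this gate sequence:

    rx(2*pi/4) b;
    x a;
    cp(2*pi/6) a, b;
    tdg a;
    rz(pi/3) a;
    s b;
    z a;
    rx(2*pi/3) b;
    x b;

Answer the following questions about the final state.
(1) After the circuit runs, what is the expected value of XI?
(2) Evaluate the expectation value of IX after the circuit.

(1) In the final state, XI has expectation 0.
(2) In the final state, IX has expectation 1/2.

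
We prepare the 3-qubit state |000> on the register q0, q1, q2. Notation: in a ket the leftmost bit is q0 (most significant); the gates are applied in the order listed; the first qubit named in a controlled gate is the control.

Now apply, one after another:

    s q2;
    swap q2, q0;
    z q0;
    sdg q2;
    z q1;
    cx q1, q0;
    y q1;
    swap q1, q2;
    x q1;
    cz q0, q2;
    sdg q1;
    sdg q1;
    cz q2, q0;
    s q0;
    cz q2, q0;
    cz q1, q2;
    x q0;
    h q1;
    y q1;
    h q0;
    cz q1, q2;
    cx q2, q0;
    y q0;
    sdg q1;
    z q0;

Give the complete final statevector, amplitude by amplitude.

The resulting statevector has amplitude 0 on |000>, I/2 on |001>, 0 on |010>, -1/2 on |011>, 0 on |100>, -I/2 on |101>, 0 on |110>, 1/2 on |111>.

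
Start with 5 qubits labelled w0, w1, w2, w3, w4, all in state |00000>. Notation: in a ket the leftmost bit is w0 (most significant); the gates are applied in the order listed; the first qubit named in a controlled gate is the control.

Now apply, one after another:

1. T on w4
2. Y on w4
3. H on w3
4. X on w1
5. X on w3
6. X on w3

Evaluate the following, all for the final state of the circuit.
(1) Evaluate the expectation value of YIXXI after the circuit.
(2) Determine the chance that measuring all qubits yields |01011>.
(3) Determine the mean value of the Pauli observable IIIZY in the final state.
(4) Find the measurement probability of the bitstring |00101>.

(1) The expectation value of YIXXI is 0.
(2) A full measurement returns |01011> with probability 1/2.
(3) In the final state, IIIZY has expectation 0.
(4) A full measurement returns |00101> with probability 0.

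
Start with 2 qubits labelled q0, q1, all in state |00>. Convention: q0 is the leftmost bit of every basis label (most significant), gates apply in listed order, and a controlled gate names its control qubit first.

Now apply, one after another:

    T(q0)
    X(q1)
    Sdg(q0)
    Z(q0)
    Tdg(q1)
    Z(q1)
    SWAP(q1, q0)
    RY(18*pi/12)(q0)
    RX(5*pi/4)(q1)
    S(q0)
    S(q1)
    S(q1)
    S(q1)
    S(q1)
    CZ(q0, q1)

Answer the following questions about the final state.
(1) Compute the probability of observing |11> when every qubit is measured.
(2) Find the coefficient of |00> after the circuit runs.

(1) Outcome |11> occurs with probability sqrt(2)/8 + 1/4.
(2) |00> carries amplitude sqrt(4 - 2*sqrt(2))*exp(3*I*pi/4)/4 in the final state.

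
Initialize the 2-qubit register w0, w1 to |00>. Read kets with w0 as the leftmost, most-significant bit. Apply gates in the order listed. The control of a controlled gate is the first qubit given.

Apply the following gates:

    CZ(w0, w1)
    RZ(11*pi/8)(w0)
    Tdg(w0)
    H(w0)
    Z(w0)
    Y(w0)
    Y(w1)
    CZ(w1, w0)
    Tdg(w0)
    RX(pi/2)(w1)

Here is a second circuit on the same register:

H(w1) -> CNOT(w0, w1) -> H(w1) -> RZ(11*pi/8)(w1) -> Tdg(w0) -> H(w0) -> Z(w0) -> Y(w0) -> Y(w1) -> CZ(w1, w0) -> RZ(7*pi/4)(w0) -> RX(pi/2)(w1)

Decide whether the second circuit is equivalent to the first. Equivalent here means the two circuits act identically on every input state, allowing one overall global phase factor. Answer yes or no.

No — the two circuits implement different unitaries, even allowing a global phase.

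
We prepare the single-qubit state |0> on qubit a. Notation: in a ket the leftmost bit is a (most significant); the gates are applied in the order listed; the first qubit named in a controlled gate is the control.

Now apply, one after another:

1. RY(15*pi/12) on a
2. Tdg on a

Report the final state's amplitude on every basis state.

After the circuit, the state carries amplitude -sqrt(2 - sqrt(2))/2 on |0>, -sqrt(sqrt(2) + 2)*exp(3*I*pi/4)/2 on |1>.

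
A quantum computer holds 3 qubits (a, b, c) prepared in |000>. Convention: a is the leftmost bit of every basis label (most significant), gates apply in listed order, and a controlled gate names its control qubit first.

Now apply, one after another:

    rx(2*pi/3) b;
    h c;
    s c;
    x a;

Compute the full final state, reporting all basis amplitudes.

After the circuit, the state carries amplitude 0 on |000>, 0 on |001>, 0 on |010>, 0 on |011>, sqrt(2)/4 on |100>, sqrt(2)*I/4 on |101>, -sqrt(6)*I/4 on |110>, sqrt(6)/4 on |111>.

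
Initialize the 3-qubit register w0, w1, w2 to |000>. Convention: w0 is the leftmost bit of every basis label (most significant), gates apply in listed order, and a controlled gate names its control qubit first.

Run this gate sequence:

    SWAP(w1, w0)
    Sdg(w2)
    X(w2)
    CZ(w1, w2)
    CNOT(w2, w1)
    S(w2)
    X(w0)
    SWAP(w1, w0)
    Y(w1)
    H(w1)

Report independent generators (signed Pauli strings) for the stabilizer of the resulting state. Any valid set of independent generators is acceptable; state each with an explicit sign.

One valid set of independent stabilizer generators is +IXI, -ZII, -IIZ (any independent generating set of the same group is equally correct).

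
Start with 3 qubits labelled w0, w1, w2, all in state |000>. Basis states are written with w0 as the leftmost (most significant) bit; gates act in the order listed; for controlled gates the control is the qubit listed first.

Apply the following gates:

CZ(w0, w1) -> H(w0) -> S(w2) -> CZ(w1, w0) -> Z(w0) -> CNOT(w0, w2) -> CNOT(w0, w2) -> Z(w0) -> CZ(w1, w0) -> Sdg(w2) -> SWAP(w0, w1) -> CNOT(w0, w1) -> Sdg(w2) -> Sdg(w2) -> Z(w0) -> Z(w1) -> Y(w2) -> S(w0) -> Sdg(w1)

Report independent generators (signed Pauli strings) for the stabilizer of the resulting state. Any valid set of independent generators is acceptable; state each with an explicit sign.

The stabilizer group can be generated by +IYI, +ZII, -IIZ, among other valid generating sets.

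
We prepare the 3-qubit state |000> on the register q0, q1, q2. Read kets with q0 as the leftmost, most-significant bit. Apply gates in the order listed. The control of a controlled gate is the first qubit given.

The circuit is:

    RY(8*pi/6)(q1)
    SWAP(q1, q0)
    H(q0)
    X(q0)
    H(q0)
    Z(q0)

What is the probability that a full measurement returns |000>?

Outcome |000> occurs with probability 1/4.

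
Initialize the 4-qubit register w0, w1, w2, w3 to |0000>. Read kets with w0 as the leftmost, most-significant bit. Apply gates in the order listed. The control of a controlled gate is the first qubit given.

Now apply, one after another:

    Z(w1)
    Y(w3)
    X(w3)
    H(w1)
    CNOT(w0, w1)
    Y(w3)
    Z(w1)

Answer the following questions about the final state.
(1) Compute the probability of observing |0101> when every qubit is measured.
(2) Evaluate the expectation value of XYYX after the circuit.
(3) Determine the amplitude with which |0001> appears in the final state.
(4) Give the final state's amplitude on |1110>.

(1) The probability of measuring |0101> is 1/2.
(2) In the final state, XYYX has expectation 0.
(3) The final state's coefficient on |0001> equals -sqrt(2)/2.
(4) |1110> carries amplitude 0 in the final state.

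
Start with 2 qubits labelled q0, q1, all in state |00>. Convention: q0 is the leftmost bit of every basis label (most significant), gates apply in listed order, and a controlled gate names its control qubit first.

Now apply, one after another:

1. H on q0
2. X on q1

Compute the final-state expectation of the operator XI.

In the final state, XI has expectation 1.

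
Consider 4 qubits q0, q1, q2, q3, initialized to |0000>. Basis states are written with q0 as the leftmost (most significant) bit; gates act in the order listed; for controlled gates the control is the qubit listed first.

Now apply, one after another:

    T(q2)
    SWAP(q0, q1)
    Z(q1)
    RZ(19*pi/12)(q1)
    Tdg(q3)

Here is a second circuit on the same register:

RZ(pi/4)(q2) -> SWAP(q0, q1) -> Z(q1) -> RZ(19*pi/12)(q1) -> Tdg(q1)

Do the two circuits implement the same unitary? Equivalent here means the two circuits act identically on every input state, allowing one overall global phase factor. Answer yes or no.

No — the two circuits implement different unitaries, even allowing a global phase.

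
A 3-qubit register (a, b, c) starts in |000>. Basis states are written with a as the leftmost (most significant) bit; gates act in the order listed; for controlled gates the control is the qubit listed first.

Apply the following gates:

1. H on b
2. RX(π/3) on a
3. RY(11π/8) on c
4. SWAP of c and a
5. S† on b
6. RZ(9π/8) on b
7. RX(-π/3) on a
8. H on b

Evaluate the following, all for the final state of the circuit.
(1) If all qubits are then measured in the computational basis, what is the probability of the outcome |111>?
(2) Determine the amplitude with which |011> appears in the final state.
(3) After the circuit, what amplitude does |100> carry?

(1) Outcome |111> occurs with probability -sqrt(2)/128 + 3*sqrt(2 - sqrt(2))/64 + 5/64.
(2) The final state's coefficient on |011> equals -sqrt(3)*exp(9*I*pi/16)*cos(5*pi/16)/8 + exp(-9*I*pi/16)*sin(5*pi/16)/8 + sqrt(3)*I*exp(-9*I*pi/16)*cos(5*pi/16)/8 + I*exp(9*I*pi/16)*sin(5*pi/16)/8.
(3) |100> carries amplitude 3*exp(-9*I*pi/16)*sin(5*pi/16)/8 - sqrt(3)*exp(9*I*pi/16)*cos(5*pi/16)/8 - sqrt(3)*I*exp(-9*I*pi/16)*cos(5*pi/16)/8 - 3*I*exp(9*I*pi/16)*sin(5*pi/16)/8 in the final state.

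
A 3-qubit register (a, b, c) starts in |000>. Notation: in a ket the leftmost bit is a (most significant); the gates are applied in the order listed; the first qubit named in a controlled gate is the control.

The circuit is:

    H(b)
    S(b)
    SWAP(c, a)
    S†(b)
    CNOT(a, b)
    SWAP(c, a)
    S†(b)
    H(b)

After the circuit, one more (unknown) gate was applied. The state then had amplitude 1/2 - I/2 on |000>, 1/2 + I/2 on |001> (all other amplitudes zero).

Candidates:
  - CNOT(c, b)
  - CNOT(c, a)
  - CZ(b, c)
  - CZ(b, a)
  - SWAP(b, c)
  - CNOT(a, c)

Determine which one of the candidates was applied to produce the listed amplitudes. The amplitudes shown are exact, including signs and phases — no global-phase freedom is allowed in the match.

The applied gate was SWAP(b, c).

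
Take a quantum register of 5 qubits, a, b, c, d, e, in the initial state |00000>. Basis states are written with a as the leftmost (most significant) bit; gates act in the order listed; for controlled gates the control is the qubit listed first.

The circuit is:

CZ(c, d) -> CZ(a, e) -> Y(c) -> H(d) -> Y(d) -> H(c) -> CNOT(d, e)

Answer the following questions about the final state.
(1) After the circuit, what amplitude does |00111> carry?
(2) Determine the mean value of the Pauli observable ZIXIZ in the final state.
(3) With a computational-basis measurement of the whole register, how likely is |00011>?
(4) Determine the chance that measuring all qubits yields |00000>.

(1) |00111> carries amplitude 1/2 in the final state.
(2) In the final state, ZIXIZ has expectation 0.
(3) Outcome |00011> occurs with probability 1/4.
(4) A full measurement returns |00000> with probability 1/4.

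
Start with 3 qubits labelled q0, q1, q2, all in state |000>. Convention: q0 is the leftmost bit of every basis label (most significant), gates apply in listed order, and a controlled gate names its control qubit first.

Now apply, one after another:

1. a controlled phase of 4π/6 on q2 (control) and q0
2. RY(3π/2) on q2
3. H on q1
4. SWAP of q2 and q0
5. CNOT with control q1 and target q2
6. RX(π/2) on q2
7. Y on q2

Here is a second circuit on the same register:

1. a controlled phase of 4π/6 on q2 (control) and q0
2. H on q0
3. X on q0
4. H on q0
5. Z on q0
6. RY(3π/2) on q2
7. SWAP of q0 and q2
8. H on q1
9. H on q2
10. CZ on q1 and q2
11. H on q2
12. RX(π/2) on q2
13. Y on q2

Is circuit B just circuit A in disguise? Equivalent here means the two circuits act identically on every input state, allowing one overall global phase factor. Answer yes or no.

Yes, they are equivalent — the unitaries differ by at most a global phase.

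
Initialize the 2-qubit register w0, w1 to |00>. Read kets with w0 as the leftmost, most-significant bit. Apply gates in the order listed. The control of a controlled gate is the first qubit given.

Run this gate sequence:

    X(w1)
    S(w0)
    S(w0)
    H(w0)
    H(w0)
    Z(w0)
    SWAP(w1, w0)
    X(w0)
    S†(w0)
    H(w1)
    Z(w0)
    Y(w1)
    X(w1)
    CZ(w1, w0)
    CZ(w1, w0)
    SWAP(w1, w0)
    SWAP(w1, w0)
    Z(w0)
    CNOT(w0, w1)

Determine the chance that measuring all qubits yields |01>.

A full measurement returns |01> with probability 1/2.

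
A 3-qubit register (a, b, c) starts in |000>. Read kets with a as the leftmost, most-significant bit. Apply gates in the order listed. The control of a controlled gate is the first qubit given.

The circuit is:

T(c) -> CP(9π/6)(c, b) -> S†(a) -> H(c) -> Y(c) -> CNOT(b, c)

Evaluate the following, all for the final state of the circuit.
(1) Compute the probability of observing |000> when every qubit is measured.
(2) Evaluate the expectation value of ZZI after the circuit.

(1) Outcome |000> occurs with probability 1/2.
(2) In the final state, ZZI has expectation 1.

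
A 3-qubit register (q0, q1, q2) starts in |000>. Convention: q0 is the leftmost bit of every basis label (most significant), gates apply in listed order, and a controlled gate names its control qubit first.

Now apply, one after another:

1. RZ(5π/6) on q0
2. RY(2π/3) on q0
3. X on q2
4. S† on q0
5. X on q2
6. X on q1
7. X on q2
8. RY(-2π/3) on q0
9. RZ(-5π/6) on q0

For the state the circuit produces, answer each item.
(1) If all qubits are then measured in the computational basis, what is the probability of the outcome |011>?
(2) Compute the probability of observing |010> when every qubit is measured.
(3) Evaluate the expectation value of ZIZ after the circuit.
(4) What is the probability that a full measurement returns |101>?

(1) The probability of measuring |011> is 5/8.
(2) Outcome |010> occurs with probability 0.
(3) In the final state, ZIZ has expectation -1/4.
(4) A full measurement returns |101> with probability 0.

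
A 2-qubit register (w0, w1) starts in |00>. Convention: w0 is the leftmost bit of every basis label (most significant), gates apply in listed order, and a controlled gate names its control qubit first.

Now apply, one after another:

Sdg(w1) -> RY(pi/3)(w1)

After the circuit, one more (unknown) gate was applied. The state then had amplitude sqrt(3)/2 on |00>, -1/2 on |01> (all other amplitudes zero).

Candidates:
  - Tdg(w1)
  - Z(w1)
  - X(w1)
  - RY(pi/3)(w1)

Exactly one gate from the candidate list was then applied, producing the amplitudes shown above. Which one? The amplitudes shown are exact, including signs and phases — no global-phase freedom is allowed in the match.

It was Z(w1) that produced the state shown.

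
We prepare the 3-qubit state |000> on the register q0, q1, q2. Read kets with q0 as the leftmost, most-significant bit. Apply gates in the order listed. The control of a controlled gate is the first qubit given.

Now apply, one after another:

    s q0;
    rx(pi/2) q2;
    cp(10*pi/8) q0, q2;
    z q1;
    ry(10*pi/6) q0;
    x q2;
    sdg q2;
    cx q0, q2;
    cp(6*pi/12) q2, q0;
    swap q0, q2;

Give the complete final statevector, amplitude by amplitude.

The final amplitudes are sqrt(6)*I/4 on |000>, -sqrt(2)*I/4 on |001>, 0 on |010>, 0 on |011>, sqrt(6)*I/4 on |100>, sqrt(2)/4 on |101>, 0 on |110>, 0 on |111>.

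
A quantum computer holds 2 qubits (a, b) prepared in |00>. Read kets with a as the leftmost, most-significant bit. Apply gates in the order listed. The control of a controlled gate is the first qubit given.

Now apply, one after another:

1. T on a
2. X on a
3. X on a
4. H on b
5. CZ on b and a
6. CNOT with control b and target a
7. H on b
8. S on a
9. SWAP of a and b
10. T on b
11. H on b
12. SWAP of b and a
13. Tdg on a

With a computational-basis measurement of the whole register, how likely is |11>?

Outcome |11> occurs with probability 1/4 - sqrt(2)/8.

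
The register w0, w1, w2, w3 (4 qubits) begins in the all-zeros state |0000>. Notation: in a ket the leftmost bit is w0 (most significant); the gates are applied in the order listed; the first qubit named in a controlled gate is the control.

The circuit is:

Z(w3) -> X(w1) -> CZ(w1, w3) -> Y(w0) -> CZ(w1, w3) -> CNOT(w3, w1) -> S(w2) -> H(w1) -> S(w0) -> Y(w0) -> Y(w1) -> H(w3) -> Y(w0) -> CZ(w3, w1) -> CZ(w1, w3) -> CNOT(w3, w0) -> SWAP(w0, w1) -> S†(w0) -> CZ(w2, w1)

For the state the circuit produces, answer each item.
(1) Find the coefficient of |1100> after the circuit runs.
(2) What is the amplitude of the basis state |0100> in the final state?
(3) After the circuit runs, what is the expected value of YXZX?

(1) |1100> carries amplitude -1/2 in the final state.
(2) |0100> carries amplitude -I/2 in the final state.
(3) The expectation value of YXZX is -1.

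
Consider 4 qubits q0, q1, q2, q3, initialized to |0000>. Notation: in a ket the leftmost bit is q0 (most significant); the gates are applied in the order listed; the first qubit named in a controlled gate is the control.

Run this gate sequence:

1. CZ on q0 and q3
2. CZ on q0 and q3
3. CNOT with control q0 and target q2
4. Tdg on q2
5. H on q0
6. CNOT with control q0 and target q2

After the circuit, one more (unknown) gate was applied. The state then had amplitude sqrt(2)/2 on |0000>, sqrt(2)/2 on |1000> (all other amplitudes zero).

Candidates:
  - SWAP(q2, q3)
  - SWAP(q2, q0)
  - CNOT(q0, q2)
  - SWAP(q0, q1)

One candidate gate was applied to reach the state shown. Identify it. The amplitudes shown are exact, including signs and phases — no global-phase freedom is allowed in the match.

The applied gate was CNOT(q0, q2). Key observation: the block from step 1 through step 2 cancels to the identity and can be dropped.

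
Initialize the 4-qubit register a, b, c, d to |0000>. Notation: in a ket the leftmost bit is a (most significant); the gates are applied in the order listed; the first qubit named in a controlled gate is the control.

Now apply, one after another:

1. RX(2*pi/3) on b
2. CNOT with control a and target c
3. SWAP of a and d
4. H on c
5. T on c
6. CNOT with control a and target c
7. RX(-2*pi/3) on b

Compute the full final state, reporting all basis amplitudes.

After the circuit, the state carries amplitude sqrt(2)/2 on |0000>, sqrt(2)*exp(I*pi/4)/2 on |0010>, and 0 on every other basis state.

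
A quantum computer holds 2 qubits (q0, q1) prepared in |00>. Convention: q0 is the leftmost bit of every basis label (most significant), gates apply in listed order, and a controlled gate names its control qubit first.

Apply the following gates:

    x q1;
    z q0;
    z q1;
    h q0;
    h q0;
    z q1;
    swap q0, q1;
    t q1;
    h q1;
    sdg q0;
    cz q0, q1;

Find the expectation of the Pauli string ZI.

The observable ZI averages to -1. Key observation: gates 3-6 undo each other exactly, leaving only the rest of the circuit to track.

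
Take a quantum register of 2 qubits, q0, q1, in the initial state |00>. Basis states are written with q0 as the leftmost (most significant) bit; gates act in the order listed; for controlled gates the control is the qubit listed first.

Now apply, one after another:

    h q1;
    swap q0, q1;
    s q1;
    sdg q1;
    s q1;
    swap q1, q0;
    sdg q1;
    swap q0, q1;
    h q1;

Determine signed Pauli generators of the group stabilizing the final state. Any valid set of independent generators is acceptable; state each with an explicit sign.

The stabilizer group can be generated by -YI, +IX, among other valid generating sets.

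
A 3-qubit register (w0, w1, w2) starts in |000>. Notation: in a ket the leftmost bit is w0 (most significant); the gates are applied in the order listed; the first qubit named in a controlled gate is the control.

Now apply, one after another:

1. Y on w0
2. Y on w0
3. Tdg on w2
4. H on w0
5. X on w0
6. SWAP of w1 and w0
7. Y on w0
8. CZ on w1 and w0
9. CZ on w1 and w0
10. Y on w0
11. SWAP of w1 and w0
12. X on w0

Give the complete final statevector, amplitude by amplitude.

After the circuit, the state carries amplitude sqrt(2)/2 on |000>, sqrt(2)/2 on |100>, and 0 on every other basis state.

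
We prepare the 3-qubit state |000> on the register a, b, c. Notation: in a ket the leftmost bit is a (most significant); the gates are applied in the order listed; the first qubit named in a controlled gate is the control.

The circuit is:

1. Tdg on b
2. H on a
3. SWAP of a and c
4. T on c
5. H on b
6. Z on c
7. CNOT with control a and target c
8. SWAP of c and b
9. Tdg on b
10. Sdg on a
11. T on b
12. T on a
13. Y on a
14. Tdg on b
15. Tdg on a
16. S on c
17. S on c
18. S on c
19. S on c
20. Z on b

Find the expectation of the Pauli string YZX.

The expectation value of YZX is 0. Key observation: steps 16-19 multiply out to the identity, so the circuit reduces to the remaining gates.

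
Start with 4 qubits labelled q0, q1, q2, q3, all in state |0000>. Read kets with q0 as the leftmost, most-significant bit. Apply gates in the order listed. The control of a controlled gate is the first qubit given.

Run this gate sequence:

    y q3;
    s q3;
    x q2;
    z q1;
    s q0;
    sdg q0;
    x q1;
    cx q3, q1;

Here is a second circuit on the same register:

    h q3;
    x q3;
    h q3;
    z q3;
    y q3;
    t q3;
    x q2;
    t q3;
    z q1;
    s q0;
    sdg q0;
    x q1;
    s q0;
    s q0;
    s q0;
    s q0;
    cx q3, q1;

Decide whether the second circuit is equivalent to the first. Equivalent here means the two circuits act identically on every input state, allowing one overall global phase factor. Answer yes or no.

Yes — the two circuits implement the same unitary up to a global phase.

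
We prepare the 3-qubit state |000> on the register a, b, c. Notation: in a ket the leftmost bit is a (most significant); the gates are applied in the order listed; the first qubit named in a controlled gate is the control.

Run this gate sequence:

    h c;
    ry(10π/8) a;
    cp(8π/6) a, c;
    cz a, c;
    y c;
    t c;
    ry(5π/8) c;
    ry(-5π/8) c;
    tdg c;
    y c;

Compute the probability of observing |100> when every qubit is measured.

Outcome |100> occurs with probability sqrt(2)/8 + 1/4.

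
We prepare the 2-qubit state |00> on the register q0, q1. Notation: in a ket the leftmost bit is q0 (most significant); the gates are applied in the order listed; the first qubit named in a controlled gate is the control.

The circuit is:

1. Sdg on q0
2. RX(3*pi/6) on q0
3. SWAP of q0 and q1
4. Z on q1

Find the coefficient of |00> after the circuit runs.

|00> carries amplitude sqrt(2)/2 in the final state.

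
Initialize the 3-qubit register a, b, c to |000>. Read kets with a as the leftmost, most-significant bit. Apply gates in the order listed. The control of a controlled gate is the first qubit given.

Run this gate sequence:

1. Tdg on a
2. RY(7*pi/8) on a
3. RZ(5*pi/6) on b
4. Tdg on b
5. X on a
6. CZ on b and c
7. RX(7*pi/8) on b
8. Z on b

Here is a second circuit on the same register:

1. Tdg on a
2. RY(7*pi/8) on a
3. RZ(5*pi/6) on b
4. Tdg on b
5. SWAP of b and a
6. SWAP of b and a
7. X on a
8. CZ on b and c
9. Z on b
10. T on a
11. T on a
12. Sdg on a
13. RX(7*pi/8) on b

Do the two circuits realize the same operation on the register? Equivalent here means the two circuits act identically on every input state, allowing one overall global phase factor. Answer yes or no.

No, they are not equivalent — no single phase factor reconciles the two unitaries.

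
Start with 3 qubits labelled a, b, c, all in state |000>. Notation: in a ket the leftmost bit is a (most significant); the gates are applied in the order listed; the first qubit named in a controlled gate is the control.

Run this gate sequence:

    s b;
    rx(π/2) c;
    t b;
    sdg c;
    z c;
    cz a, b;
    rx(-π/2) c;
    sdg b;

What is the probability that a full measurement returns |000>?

The probability of measuring |000> is 1/2.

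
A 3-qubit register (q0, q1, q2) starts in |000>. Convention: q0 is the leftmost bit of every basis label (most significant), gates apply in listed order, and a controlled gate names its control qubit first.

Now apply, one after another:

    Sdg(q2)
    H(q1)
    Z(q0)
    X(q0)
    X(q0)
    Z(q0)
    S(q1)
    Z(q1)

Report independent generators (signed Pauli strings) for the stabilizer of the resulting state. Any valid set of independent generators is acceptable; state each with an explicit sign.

The final state is stabilized by the group generated by -IYI, +ZII, +IIZ; other independent generating sets are equally valid. Key observation: steps 3-6 multiply out to the identity, so the circuit reduces to the remaining gates.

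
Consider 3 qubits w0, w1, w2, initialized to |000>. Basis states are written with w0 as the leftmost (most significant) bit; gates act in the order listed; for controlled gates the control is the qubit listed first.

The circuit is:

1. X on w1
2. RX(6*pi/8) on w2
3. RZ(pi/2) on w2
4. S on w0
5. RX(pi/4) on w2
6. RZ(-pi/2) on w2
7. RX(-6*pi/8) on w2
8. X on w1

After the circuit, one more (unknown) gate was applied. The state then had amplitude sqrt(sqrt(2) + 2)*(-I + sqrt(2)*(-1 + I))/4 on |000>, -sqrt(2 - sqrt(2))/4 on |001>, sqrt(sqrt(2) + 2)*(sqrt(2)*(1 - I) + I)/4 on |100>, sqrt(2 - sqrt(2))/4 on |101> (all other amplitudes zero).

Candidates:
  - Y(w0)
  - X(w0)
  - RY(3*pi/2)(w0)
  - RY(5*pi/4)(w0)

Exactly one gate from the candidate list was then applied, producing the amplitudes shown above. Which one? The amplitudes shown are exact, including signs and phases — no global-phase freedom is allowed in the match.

The applied gate was RY(3*pi/2)(w0).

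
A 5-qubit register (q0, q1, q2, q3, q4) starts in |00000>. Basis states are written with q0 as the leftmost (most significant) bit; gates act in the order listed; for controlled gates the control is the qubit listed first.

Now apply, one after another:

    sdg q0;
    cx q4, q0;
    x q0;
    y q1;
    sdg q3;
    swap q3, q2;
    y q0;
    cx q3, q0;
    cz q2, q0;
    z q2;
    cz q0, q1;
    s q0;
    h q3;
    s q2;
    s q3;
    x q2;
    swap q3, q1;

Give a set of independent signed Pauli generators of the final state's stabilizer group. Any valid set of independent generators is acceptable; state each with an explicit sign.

The stabilizer group can be generated by +IYIII, +ZIIII, -IIZII, -IIIZI, +IIIIZ, among other valid generating sets.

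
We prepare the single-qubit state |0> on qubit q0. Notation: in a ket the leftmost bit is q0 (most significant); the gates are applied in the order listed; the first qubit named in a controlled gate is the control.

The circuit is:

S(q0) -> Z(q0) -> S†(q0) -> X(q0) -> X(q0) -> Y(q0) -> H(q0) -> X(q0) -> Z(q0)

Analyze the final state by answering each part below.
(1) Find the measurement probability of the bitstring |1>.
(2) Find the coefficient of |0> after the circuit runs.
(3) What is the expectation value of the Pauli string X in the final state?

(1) Outcome |1> occurs with probability 1/2.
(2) The final state's coefficient on |0> equals -sqrt(2)*I/2.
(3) In the final state, X has expectation 1.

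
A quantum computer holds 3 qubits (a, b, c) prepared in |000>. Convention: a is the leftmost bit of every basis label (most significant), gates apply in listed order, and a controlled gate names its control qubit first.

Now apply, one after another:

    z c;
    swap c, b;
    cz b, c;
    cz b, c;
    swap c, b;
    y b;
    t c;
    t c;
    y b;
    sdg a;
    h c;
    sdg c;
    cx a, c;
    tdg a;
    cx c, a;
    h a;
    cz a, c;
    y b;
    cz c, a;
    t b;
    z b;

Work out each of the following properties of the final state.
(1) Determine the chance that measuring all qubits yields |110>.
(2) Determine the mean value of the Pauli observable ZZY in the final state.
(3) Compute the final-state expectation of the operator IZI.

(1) Outcome |110> occurs with probability 1/4. Key observation: the block from step 2 through step 5 cancels to the identity and can be dropped.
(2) The expectation value of ZZY is 1.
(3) The observable IZI averages to -1.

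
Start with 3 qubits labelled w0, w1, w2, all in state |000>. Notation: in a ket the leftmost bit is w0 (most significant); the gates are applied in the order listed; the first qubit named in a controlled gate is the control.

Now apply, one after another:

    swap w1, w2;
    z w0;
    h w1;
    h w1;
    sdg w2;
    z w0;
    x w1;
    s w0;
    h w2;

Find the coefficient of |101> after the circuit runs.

The amplitude on |101> is 0.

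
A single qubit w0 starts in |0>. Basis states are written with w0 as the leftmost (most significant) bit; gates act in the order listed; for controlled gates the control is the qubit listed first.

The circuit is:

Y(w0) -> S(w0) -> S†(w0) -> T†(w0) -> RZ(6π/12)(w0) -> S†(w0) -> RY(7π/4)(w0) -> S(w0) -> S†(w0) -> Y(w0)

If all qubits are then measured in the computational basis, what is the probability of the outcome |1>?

The probability of measuring |1> is 1/2 - sqrt(2)/4.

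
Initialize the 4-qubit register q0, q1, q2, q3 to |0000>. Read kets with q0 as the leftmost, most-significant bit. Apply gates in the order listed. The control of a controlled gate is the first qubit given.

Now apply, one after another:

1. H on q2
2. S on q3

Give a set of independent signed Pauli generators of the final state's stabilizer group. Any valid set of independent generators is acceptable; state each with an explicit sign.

One valid set of independent stabilizer generators is +IIXI, +ZIII, +IZII, +IIIZ (any independent generating set of the same group is equally correct).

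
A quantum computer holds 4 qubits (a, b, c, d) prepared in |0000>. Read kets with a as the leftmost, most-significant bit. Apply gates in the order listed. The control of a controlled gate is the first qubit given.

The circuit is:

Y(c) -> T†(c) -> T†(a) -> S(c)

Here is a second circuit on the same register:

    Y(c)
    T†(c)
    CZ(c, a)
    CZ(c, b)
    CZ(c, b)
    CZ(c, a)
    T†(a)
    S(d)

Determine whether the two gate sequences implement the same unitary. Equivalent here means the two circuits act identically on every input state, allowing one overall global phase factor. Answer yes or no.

No: there is an input state on which the two circuits produce genuinely different outputs (not merely differing by a phase).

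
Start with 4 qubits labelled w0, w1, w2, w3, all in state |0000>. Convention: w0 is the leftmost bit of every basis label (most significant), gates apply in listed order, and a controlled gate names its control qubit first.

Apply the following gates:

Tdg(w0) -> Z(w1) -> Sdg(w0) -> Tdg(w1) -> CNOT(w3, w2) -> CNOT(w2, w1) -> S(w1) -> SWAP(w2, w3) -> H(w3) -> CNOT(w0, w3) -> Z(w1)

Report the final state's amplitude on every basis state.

After the circuit, the state carries amplitude sqrt(2)/2 on |0000>, sqrt(2)/2 on |0001>, and 0 on every other basis state.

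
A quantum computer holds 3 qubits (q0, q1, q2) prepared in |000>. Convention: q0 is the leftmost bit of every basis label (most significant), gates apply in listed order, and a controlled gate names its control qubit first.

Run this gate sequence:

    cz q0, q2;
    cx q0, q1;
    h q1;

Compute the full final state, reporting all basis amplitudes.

The final amplitudes are sqrt(2)/2 on |000>, sqrt(2)/2 on |010>, and 0 on every other basis state.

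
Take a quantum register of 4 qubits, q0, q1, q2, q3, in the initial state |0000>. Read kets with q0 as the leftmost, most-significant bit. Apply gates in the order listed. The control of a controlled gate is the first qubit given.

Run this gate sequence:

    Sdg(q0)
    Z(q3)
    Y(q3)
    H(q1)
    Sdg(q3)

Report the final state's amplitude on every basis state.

The resulting statevector has amplitude sqrt(2)/2 on |0001>, sqrt(2)/2 on |0101>, and 0 on every other basis state.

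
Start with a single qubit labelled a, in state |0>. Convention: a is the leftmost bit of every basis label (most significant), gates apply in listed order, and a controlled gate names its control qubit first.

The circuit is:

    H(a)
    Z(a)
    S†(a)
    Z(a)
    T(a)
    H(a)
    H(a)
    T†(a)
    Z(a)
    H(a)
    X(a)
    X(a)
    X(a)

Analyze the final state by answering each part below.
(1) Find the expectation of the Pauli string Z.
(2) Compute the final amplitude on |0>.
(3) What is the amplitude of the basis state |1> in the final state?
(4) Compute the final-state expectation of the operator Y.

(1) The observable Z averages to 0. Key observation: steps 4-9 multiply out to the identity, so the circuit reduces to the remaining gates.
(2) |0> carries amplitude 1/2 - I/2 in the final state.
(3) The final state's coefficient on |1> equals 1/2 + I/2.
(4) In the final state, Y has expectation 1.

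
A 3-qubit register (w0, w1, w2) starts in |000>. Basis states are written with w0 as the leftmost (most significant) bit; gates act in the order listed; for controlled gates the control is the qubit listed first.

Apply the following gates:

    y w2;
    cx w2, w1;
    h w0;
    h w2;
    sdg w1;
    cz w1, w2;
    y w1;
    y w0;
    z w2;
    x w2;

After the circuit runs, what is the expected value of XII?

In the final state, XII has expectation -1.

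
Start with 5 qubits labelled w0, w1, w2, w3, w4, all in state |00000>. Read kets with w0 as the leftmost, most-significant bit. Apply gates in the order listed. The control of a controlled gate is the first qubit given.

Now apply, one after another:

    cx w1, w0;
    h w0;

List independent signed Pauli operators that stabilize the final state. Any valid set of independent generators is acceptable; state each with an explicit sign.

The final state is stabilized by the group generated by +XIIII, +IZIII, +IIZII, +IIIZI, +IIIIZ; other independent generating sets are equally valid.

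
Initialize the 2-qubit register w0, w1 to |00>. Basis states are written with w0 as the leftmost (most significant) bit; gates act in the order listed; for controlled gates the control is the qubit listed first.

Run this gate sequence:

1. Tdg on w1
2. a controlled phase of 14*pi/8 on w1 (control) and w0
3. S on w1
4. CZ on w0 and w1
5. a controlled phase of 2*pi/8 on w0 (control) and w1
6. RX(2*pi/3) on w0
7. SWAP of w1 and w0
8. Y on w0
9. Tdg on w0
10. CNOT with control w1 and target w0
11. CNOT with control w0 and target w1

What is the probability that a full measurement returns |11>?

The probability of measuring |11> is 1/4.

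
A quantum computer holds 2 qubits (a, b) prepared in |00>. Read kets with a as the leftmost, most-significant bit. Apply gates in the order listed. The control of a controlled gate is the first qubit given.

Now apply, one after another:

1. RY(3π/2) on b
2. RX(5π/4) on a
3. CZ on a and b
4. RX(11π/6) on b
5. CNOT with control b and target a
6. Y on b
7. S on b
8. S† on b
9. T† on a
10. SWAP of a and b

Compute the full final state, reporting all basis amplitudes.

The final amplitudes are -(1 - I)*(1 + sqrt(3)*I)*sqrt(sqrt(2) + 2)/8 on |00>, sqrt(2 - sqrt(2))*(-sqrt(3) - 1 - I + sqrt(3)*I)*exp(I*pi/4)/8 on |01>, (1 - I)*(1 - sqrt(3)*I)*sqrt(2 - sqrt(2))/8 on |10>, sqrt(sqrt(2) + 2)*(-1 + sqrt(3) - sqrt(3)*I - I)*exp(I*pi/4)/8 on |11>.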